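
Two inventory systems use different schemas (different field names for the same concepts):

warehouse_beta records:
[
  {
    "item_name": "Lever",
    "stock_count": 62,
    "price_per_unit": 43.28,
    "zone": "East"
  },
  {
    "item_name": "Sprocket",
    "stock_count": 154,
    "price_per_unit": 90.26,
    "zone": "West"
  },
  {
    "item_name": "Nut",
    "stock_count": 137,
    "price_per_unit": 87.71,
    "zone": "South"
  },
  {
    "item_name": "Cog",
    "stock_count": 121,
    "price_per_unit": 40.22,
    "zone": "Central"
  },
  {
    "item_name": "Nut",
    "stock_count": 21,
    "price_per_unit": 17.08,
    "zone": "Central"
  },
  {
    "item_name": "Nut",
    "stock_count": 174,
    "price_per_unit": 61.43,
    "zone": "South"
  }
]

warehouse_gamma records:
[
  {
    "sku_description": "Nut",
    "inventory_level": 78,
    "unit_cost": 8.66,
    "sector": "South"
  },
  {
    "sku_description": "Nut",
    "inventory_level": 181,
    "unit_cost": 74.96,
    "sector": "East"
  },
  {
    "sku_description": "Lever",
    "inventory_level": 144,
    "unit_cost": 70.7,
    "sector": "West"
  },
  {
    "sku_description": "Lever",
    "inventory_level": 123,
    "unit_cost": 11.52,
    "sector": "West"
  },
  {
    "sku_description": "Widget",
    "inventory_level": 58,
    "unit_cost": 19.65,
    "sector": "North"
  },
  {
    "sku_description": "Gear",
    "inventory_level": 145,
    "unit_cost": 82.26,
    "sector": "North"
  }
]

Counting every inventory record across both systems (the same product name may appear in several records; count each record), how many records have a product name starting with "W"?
1

Schema mapping: "item_name" (warehouse_beta) = "sku_description" (warehouse_gamma) = product name

Records with product name starting with "W" in warehouse_beta: 0
Records with product name starting with "W" in warehouse_gamma: 1

Total: 0 + 1 = 1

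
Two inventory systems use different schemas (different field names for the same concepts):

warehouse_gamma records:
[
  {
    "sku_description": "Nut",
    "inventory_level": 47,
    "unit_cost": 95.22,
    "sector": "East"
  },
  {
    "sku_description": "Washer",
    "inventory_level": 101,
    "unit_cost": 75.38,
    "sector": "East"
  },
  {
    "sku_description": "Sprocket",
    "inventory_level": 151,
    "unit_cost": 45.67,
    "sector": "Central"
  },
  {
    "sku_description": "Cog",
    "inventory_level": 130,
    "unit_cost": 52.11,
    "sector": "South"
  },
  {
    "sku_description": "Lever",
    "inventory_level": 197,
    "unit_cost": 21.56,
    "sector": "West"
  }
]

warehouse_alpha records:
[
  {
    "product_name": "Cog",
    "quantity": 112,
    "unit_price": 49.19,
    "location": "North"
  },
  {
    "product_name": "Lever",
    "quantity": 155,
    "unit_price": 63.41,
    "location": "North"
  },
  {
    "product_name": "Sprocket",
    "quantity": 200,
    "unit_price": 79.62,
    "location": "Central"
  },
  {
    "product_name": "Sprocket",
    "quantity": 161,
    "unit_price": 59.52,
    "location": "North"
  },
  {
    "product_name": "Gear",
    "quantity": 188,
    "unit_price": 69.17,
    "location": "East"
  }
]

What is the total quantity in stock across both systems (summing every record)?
1442

To reconcile these schemas, identify the field holding the quantity in stock in each system:
1. In warehouse_gamma it is "inventory_level"
2. In warehouse_alpha it is "quantity"

From warehouse_gamma: 47 + 101 + 151 + 130 + 197 = 626
From warehouse_alpha: 112 + 155 + 200 + 161 + 188 = 816

Total: 626 + 816 = 1442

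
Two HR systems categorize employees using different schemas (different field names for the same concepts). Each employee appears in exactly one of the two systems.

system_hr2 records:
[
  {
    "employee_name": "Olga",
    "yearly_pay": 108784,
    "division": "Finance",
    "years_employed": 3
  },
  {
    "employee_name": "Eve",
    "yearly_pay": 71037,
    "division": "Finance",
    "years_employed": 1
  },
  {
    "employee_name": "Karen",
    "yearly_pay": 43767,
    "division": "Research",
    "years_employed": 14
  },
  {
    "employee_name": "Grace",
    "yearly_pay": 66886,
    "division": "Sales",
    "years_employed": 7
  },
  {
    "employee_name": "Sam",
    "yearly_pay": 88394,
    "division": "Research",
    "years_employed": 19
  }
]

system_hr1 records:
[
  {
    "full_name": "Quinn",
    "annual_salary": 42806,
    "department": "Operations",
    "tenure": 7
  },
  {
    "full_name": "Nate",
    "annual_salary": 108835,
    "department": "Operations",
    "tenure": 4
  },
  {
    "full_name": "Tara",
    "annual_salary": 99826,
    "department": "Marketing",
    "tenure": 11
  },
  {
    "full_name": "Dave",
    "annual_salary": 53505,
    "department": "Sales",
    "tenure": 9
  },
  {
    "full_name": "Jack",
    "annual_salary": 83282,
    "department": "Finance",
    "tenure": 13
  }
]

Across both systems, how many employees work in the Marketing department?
1

Schema mapping: "division" (system_hr2) = "department" (system_hr1) = department

Marketing employees in system_hr2: 0
Marketing employees in system_hr1: 1

Total in Marketing: 0 + 1 = 1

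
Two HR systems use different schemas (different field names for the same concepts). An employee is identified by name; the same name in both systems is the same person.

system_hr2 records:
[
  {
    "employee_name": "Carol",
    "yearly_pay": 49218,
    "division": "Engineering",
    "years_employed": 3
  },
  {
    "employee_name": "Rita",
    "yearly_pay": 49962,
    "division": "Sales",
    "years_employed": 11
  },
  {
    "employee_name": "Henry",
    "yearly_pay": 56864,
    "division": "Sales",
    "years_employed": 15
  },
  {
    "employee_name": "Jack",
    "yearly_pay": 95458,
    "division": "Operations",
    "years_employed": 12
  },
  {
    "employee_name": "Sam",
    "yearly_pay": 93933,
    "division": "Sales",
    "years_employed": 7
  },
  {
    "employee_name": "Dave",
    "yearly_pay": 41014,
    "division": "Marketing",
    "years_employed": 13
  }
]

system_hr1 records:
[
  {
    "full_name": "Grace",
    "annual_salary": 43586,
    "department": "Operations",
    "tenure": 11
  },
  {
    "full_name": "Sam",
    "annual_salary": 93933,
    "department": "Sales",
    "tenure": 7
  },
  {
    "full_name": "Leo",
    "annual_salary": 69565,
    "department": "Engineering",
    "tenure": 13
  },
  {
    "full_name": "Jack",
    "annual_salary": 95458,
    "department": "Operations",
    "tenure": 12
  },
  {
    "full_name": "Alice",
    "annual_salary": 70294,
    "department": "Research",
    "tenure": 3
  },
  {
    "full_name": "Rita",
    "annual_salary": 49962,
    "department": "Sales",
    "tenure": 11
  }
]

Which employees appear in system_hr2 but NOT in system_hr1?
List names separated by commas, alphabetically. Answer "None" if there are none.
Carol, Dave, Henry

Schema mapping: "employee_name" (system_hr2) = "full_name" (system_hr1) = employee name

Names in system_hr2: ['Carol', 'Dave', 'Henry', 'Jack', 'Rita', 'Sam']
Names in system_hr1: ['Alice', 'Grace', 'Jack', 'Leo', 'Rita', 'Sam']

In system_hr2 but not system_hr1: ['Carol', 'Dave', 'Henry']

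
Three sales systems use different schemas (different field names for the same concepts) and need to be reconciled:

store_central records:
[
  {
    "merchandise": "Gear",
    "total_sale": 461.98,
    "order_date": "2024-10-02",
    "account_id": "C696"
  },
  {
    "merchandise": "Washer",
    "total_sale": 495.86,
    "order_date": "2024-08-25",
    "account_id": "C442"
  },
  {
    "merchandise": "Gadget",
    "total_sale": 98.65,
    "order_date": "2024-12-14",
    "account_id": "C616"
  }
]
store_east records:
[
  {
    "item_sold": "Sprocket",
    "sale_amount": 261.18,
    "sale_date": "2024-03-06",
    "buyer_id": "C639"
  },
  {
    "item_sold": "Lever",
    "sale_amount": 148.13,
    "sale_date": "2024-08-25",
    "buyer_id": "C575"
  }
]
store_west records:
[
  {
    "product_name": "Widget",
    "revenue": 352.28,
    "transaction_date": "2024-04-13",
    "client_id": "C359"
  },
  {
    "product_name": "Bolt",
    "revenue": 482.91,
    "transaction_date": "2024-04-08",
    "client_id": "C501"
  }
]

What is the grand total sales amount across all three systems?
2300.99

Schema reconciliation - all amount fields map to sale amount:

store_central (total_sale): 1056.49
store_east (sale_amount): 409.31
store_west (revenue): 835.19

Grand total: 2300.99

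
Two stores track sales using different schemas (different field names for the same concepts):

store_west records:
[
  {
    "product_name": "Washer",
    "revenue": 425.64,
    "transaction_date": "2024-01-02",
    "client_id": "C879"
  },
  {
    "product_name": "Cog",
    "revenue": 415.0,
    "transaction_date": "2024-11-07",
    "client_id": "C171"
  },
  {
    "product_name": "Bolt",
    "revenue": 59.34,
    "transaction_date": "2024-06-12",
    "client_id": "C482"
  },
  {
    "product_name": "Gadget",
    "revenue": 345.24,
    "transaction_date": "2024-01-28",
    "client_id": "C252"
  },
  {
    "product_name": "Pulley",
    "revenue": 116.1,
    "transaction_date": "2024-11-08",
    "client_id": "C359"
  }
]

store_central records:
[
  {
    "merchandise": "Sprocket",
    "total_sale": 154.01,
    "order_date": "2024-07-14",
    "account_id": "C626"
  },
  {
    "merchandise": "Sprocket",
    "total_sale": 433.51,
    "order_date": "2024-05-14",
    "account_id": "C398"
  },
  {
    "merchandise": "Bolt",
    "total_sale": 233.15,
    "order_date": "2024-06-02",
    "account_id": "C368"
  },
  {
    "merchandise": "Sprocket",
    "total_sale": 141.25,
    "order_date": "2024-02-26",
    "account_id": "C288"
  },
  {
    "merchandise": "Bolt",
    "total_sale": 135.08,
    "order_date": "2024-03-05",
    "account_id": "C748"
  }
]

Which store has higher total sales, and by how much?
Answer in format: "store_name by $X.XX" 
store_west by $264.32

Schema mapping: "revenue" (store_west) = "total_sale" (store_central) = sale amount

Total for store_west: 1361.32
Total for store_central: 1097.00

Difference: |1361.32 - 1097.00| = 264.32
store_west has higher sales by $264.32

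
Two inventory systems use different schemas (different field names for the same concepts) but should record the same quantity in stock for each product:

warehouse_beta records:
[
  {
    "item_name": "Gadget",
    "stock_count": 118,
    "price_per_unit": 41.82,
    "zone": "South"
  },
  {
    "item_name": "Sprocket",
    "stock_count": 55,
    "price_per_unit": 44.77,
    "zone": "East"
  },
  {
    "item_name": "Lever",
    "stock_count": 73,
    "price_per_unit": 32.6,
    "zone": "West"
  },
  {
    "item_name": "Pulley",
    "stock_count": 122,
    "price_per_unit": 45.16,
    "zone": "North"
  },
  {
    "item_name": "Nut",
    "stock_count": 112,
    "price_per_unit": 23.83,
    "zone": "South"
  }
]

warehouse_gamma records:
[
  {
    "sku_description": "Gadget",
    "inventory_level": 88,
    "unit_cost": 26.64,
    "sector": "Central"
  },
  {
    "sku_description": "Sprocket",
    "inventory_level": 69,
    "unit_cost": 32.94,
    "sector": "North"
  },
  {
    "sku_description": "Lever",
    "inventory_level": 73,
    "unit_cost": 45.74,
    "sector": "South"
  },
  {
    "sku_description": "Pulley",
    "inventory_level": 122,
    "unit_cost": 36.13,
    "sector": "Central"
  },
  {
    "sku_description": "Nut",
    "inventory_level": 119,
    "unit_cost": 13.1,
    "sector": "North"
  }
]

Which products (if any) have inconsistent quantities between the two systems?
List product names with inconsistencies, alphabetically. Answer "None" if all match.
Gadget, Nut, Sprocket

Schema mappings:
- "item_name" (warehouse_beta) = "sku_description" (warehouse_gamma) = product name
- "stock_count" (warehouse_beta) = "inventory_level" (warehouse_gamma) = quantity

Comparison:
  Gadget: 118 vs 88 - MISMATCH
  Sprocket: 55 vs 69 - MISMATCH
  Lever: 73 vs 73 - MATCH
  Pulley: 122 vs 122 - MATCH
  Nut: 112 vs 119 - MISMATCH

Products with inconsistencies: Gadget, Nut, Sprocket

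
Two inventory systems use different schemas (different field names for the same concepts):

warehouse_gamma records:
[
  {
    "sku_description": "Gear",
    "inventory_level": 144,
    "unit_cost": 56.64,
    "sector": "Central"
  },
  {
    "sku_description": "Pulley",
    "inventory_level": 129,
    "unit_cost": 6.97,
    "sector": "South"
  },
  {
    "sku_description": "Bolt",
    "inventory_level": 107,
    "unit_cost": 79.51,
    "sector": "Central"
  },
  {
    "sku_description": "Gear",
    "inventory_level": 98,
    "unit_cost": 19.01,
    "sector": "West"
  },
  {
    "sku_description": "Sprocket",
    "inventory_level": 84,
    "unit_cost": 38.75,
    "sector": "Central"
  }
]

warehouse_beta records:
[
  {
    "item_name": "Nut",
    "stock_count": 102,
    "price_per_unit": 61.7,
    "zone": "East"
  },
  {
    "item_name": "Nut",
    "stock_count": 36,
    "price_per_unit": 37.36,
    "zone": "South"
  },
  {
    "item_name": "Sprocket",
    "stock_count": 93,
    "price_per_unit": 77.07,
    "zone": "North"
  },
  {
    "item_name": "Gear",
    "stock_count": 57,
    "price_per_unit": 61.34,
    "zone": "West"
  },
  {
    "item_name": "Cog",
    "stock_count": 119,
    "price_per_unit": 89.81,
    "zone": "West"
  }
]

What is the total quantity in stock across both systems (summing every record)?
969

To reconcile these schemas, identify the field holding the quantity in stock in each system:
1. In warehouse_gamma it is "inventory_level"
2. In warehouse_beta it is "stock_count"

From warehouse_gamma: 144 + 129 + 107 + 98 + 84 = 562
From warehouse_beta: 102 + 36 + 93 + 57 + 119 = 407

Total: 562 + 407 = 969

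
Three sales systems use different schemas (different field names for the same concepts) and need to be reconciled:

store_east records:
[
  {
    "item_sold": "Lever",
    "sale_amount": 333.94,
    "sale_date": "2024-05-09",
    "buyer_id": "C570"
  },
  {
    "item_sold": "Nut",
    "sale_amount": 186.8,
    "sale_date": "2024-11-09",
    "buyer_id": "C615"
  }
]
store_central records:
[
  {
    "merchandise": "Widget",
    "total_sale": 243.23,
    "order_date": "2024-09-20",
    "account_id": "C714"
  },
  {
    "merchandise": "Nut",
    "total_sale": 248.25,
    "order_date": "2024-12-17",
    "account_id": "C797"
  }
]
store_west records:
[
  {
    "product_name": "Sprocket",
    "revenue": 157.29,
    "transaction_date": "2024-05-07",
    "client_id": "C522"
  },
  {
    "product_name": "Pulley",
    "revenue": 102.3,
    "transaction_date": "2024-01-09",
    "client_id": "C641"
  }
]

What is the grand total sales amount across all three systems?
1271.81

Schema reconciliation - all amount fields map to sale amount:

store_east (sale_amount): 520.74
store_central (total_sale): 491.48
store_west (revenue): 259.59

Grand total: 1271.81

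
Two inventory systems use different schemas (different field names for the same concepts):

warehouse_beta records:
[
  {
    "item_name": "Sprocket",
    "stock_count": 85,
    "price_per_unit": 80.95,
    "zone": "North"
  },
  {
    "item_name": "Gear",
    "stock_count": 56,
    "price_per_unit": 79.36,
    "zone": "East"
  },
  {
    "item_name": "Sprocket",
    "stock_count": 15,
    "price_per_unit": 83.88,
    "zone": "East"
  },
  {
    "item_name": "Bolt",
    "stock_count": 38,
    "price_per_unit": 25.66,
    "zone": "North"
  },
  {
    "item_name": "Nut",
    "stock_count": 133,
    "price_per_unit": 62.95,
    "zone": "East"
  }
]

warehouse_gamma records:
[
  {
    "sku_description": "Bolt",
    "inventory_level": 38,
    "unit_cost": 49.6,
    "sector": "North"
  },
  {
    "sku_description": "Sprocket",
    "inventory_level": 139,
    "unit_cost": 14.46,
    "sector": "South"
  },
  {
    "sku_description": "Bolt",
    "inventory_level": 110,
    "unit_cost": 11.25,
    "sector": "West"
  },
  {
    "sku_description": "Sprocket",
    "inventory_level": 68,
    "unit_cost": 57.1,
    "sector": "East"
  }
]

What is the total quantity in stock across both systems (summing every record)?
682

To reconcile these schemas, identify the field holding the quantity in stock in each system:
1. In warehouse_beta it is "stock_count"
2. In warehouse_gamma it is "inventory_level"

From warehouse_beta: 85 + 56 + 15 + 38 + 133 = 327
From warehouse_gamma: 38 + 139 + 110 + 68 = 355

Total: 327 + 355 = 682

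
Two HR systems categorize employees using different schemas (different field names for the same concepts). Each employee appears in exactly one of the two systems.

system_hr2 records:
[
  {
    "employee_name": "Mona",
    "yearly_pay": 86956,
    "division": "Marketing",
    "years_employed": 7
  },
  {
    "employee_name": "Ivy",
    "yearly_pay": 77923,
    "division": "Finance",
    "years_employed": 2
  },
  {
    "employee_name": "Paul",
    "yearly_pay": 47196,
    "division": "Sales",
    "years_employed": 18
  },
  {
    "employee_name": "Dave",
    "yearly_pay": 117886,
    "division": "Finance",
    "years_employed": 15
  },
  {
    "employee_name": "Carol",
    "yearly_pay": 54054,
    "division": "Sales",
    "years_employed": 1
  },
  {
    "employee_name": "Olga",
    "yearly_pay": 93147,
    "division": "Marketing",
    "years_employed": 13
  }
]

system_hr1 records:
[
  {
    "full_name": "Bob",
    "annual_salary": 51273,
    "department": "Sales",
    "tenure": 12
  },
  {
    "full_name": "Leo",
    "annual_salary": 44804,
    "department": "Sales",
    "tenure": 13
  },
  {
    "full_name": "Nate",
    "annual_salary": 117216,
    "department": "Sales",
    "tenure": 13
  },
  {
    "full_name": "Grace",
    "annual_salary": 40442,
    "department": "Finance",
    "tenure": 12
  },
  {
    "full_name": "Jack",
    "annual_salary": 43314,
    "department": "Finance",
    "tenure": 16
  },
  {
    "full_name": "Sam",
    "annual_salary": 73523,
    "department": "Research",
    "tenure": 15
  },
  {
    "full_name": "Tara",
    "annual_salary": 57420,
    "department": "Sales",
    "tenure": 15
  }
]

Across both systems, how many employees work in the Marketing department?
2

Schema mapping: "division" (system_hr2) = "department" (system_hr1) = department

Marketing employees in system_hr2: 2
Marketing employees in system_hr1: 0

Total in Marketing: 2 + 0 = 2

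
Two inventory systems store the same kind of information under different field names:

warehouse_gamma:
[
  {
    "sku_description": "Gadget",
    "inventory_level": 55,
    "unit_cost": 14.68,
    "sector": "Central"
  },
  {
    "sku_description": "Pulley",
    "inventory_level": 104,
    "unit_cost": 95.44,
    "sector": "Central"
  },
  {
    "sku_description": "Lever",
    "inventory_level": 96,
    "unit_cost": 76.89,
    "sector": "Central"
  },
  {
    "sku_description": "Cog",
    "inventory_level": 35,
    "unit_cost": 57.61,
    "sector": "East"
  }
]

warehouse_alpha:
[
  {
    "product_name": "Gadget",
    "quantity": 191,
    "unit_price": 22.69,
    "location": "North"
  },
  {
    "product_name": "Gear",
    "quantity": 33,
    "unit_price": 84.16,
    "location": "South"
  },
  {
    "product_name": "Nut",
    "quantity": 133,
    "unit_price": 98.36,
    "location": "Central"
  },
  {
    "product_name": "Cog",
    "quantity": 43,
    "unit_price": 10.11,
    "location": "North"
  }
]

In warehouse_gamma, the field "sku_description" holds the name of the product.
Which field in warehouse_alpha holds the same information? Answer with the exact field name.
product_name

In warehouse_gamma, "sku_description" holds the name of the product.
The fields in warehouse_alpha are: "product_name", "quantity", "unit_price", "location".
"product_name" is the match: the name refers to the same concept and its values are product-name strings (e.g. 'Cog', 'Gadget').
The other fields ("quantity", "unit_price", "location") hold different kinds of data.

So "sku_description" in warehouse_gamma corresponds to "product_name" in warehouse_alpha.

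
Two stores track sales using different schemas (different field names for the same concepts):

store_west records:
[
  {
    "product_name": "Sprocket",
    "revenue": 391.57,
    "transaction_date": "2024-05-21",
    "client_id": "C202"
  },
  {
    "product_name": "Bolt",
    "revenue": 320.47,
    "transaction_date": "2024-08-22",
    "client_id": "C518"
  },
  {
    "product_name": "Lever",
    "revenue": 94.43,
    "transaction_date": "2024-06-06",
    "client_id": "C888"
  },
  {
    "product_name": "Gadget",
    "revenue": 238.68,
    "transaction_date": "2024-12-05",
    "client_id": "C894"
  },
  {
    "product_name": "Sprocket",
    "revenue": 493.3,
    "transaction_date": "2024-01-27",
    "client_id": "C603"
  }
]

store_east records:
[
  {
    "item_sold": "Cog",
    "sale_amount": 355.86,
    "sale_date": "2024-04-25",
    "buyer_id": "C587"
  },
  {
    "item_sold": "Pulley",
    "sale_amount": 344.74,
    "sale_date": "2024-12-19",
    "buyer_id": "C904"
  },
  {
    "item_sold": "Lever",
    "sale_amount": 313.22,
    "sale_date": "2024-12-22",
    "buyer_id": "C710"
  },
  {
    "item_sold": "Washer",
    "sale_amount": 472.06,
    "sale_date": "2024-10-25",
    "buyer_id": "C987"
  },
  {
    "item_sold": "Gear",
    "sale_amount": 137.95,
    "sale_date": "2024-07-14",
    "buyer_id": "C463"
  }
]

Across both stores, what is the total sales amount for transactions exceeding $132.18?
3067.85

Schema mapping: "revenue" (store_west) = "sale_amount" (store_east) = sale amount

Sum of sales > $132.18 in store_west: 1444.02
Sum of sales > $132.18 in store_east: 1623.83

Total: 1444.02 + 1623.83 = 3067.85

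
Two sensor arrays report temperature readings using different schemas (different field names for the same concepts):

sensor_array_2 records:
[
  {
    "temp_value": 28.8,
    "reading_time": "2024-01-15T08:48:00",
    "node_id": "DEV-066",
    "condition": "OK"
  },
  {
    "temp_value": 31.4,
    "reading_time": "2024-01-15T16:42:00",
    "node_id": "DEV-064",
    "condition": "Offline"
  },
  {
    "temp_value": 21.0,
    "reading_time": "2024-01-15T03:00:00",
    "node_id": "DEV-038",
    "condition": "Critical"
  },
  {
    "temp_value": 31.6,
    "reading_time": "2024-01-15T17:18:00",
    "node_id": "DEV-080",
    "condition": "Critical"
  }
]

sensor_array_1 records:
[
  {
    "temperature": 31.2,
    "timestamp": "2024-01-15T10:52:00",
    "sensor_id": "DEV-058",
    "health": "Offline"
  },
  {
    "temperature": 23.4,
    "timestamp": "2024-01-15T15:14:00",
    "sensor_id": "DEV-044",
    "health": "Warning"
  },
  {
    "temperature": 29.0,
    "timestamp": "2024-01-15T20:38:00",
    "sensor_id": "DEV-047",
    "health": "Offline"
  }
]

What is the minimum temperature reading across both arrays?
21.0

Schema mapping: "temp_value" (sensor_array_2) = "temperature" (sensor_array_1) = temperature reading

Minimum in sensor_array_2: 21.0
Minimum in sensor_array_1: 23.4

Overall minimum: min(21.0, 23.4) = 21.0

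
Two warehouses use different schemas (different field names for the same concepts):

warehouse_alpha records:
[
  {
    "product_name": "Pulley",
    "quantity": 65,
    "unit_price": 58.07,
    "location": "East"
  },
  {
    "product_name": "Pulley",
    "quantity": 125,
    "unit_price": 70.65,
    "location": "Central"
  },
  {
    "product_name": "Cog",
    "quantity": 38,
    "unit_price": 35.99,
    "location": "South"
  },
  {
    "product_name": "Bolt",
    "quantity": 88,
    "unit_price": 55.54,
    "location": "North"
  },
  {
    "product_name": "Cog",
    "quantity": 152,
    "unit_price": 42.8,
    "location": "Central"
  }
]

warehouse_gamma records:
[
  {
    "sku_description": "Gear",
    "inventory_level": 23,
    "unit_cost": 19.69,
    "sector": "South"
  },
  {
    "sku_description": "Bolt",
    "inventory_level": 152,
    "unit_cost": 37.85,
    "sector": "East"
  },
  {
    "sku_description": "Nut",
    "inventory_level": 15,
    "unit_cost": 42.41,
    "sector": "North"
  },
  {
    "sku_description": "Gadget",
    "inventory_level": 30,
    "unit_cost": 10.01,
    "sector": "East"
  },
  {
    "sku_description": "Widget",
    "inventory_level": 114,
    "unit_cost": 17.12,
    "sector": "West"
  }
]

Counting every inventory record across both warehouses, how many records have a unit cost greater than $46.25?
3

Schema mapping: "unit_price" (warehouse_alpha) = "unit_cost" (warehouse_gamma) = unit cost

Records > $46.25 in warehouse_alpha: 3
Records > $46.25 in warehouse_gamma: 0

Total count: 3 + 0 = 3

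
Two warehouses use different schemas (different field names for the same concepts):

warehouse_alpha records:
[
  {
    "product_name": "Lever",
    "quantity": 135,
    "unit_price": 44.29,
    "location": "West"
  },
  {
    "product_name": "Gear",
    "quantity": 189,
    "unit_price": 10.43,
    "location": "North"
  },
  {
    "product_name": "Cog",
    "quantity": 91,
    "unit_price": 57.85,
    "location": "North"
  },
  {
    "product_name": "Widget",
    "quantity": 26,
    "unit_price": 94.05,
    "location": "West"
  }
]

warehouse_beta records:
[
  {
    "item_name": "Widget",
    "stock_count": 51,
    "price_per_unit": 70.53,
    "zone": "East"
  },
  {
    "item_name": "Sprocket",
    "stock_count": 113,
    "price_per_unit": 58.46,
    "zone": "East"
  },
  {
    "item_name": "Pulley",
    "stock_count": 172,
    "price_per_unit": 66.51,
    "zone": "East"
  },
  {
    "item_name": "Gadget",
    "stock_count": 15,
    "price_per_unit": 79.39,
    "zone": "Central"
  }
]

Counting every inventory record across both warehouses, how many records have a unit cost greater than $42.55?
7

Schema mapping: "unit_price" (warehouse_alpha) = "price_per_unit" (warehouse_beta) = unit cost

Records > $42.55 in warehouse_alpha: 3
Records > $42.55 in warehouse_beta: 4

Total count: 3 + 4 = 7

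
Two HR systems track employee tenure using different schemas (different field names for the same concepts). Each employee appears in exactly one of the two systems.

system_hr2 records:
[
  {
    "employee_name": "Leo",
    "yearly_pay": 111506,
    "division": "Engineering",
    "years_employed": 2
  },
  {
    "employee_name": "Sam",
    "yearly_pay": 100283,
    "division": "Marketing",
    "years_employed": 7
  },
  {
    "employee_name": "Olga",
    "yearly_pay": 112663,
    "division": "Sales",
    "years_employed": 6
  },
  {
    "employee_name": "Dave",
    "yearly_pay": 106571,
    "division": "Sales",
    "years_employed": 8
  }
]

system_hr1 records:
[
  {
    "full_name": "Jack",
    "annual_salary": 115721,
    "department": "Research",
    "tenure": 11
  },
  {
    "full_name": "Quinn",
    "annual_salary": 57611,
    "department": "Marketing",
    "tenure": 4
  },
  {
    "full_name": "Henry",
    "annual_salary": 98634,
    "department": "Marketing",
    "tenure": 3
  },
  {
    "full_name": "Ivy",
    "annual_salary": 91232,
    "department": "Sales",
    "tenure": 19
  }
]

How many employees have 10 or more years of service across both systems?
2

Reconcile schemas: "years_employed" (system_hr2) = "tenure" (system_hr1) = years of service

From system_hr2: 0 employees with >= 10 years
From system_hr1: 2 employees with >= 10 years

Total: 0 + 2 = 2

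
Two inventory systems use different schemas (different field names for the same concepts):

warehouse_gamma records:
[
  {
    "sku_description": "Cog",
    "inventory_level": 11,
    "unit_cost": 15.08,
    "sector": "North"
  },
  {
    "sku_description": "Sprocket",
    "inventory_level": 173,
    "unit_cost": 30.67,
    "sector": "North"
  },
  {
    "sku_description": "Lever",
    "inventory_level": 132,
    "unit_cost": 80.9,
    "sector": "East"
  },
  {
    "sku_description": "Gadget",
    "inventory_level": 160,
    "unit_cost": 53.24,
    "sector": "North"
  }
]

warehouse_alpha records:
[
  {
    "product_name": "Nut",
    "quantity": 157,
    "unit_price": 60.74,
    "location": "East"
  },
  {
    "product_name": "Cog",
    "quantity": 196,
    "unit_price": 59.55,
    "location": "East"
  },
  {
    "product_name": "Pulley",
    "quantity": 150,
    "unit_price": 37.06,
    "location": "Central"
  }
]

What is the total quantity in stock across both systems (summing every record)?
979

To reconcile these schemas, identify the field holding the quantity in stock in each system:
1. In warehouse_gamma it is "inventory_level"
2. In warehouse_alpha it is "quantity"

From warehouse_gamma: 11 + 173 + 132 + 160 = 476
From warehouse_alpha: 157 + 196 + 150 = 503

Total: 476 + 503 = 979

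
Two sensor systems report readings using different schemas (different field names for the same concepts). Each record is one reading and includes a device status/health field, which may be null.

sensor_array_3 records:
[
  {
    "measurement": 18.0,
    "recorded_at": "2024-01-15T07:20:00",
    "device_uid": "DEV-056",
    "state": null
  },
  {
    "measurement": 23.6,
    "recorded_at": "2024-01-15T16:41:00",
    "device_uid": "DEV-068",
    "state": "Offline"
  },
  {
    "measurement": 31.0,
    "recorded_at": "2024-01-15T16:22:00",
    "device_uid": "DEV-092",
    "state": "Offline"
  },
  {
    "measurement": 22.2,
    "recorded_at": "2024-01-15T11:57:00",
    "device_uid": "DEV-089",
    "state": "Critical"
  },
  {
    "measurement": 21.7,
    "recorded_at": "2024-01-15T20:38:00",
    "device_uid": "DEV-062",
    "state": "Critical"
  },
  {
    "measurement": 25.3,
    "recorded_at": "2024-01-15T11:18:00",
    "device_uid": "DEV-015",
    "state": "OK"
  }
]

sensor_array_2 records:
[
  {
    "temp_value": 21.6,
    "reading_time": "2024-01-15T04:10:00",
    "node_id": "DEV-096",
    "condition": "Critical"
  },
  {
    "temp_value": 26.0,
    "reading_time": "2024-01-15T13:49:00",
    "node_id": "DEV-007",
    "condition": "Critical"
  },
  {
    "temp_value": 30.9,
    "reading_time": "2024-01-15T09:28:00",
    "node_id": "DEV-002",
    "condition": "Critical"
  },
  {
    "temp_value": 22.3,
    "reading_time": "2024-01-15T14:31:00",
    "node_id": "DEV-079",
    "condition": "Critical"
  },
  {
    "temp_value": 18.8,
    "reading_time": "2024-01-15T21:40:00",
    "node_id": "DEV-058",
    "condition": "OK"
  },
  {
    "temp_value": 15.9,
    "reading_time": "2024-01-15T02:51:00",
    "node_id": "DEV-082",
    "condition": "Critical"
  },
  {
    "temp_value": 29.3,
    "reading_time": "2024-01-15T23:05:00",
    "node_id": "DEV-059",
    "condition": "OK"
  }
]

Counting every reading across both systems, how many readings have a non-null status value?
12

Schema mapping: "state" (sensor_array_3) = "condition" (sensor_array_2) = status

Non-null in sensor_array_3: 5
Non-null in sensor_array_2: 7

Total non-null: 5 + 7 = 12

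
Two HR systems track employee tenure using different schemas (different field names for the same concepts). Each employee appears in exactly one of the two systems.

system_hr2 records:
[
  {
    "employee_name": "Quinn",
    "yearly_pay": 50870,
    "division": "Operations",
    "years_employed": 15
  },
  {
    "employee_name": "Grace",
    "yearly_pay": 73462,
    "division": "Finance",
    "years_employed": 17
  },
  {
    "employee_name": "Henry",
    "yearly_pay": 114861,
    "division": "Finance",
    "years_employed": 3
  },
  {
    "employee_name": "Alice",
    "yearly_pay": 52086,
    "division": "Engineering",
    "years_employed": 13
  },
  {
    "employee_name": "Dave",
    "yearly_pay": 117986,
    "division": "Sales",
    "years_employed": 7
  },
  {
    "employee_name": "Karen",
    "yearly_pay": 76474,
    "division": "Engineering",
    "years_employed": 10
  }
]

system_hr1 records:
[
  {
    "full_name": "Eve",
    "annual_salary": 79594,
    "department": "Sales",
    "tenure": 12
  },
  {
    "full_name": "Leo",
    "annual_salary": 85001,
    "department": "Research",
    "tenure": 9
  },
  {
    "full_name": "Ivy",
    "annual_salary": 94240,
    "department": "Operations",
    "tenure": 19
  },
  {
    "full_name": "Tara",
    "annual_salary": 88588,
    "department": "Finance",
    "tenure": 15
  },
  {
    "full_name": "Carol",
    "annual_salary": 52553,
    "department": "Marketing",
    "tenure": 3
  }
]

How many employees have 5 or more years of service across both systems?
9

Reconcile schemas: "years_employed" (system_hr2) = "tenure" (system_hr1) = years of service

From system_hr2: 5 employees with >= 5 years
From system_hr1: 4 employees with >= 5 years

Total: 5 + 4 = 9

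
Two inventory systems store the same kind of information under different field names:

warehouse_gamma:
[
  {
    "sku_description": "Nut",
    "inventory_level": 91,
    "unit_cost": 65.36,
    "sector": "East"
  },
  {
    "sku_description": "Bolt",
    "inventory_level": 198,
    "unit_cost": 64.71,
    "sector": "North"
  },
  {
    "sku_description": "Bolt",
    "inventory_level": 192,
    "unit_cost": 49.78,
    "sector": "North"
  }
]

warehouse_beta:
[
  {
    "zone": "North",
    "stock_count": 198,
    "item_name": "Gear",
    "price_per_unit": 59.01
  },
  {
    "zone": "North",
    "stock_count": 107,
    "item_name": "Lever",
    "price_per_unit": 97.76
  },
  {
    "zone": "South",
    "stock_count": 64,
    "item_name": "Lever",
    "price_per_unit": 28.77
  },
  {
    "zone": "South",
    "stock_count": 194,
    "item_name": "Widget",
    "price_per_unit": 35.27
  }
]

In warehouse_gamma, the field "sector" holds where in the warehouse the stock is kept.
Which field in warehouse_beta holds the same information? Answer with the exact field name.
zone

In warehouse_gamma, "sector" holds where in the warehouse the stock is kept.
The fields in warehouse_beta are: "zone", "stock_count", "item_name", "price_per_unit".
"zone" is the match: the name refers to the same concept and its values are area labels (e.g. 'North', 'South').
The other fields ("stock_count", "item_name", "price_per_unit") hold different kinds of data.

So "sector" in warehouse_gamma corresponds to "zone" in warehouse_beta.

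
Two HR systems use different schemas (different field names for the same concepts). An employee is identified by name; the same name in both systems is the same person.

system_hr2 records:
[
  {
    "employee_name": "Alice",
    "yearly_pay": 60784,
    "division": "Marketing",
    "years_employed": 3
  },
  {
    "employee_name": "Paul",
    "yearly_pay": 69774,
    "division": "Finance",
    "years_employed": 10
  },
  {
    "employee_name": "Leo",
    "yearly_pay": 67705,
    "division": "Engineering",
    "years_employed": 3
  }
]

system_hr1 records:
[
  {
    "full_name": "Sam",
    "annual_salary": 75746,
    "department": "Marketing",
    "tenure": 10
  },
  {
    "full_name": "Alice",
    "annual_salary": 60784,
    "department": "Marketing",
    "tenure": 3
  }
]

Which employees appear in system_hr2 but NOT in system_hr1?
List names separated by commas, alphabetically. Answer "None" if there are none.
Leo, Paul

Schema mapping: "employee_name" (system_hr2) = "full_name" (system_hr1) = employee name

Names in system_hr2: ['Alice', 'Leo', 'Paul']
Names in system_hr1: ['Alice', 'Sam']

In system_hr2 but not system_hr1: ['Leo', 'Paul']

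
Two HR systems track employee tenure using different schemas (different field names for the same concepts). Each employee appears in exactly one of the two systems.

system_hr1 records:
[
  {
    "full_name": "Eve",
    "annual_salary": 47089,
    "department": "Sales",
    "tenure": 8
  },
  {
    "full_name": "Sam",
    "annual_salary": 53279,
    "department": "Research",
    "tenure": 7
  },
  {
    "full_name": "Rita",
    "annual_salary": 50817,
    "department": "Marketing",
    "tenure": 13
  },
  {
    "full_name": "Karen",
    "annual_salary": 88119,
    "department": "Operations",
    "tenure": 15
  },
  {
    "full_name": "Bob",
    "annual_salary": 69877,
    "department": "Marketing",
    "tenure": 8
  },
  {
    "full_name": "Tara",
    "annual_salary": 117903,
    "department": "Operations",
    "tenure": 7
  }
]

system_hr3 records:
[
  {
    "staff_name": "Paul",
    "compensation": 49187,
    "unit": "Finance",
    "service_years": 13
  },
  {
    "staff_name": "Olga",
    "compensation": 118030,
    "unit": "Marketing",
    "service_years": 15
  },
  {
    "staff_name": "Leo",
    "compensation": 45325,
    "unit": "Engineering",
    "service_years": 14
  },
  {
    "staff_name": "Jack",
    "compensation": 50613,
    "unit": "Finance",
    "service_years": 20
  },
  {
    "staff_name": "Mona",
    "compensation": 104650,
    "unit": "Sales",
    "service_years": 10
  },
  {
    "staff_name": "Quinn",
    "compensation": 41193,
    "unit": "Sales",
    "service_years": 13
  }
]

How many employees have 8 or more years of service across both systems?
10

Reconcile schemas: "tenure" (system_hr1) = "service_years" (system_hr3) = years of service

From system_hr1: 4 employees with >= 8 years
From system_hr3: 6 employees with >= 8 years

Total: 4 + 6 = 10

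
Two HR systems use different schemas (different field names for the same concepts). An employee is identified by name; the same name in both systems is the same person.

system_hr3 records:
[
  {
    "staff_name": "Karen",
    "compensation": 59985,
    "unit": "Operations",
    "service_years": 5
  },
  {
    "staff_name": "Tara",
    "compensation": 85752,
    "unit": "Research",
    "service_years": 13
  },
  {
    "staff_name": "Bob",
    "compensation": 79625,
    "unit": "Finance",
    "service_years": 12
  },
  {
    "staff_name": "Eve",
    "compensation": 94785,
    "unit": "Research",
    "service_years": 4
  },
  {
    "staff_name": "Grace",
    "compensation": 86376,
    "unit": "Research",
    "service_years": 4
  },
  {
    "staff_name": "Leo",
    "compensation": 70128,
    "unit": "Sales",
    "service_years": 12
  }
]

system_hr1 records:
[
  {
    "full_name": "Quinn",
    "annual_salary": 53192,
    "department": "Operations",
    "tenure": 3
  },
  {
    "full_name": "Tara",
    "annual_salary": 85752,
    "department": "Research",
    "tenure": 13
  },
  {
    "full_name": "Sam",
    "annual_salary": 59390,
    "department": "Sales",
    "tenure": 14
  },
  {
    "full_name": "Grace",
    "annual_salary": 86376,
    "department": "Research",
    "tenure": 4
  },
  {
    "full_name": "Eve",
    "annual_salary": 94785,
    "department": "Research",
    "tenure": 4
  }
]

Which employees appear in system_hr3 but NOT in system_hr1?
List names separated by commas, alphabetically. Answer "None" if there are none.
Bob, Karen, Leo

Schema mapping: "staff_name" (system_hr3) = "full_name" (system_hr1) = employee name

Names in system_hr3: ['Bob', 'Eve', 'Grace', 'Karen', 'Leo', 'Tara']
Names in system_hr1: ['Eve', 'Grace', 'Quinn', 'Sam', 'Tara']

In system_hr3 but not system_hr1: ['Bob', 'Karen', 'Leo']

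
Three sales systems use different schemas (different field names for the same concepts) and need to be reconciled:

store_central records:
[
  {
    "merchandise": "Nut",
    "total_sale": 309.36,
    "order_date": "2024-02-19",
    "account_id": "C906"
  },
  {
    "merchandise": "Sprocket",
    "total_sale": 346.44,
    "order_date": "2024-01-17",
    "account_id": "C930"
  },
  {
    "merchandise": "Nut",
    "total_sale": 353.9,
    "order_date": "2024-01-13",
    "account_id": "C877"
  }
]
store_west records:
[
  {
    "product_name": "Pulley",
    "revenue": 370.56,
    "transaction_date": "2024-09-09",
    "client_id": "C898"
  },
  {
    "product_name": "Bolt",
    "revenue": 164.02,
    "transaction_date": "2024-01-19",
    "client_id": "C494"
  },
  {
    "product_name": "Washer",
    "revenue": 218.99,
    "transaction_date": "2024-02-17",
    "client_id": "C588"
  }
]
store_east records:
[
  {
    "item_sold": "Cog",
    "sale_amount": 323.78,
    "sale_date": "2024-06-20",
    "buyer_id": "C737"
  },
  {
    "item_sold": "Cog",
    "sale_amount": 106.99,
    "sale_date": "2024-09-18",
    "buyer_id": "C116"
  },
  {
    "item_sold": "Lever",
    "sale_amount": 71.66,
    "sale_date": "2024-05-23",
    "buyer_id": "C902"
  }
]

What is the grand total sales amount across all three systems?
2265.7

Schema reconciliation - all amount fields map to sale amount:

store_central (total_sale): 1009.7
store_west (revenue): 753.57
store_east (sale_amount): 502.43

Grand total: 2265.7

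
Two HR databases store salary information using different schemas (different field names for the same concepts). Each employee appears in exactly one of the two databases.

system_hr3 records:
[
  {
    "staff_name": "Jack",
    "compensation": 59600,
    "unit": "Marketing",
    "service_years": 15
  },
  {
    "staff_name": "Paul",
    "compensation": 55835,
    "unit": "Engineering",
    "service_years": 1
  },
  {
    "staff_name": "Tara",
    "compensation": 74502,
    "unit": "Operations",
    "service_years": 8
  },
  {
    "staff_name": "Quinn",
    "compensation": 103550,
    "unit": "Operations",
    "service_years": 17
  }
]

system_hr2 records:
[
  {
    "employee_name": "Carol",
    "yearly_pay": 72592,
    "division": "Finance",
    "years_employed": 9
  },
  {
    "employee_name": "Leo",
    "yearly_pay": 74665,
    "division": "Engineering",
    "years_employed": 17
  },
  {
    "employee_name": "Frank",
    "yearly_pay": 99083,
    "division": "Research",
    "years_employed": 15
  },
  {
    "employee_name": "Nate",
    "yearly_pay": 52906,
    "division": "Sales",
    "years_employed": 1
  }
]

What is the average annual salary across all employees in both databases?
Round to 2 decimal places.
74091.63

Schema mapping: "compensation" (system_hr3) = "yearly_pay" (system_hr2) = annual salary

All salaries: [59600, 55835, 74502, 103550, 72592, 74665, 99083, 52906]
Sum: 592733
Count: 8
Average: 592733 / 8 = 74091.63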